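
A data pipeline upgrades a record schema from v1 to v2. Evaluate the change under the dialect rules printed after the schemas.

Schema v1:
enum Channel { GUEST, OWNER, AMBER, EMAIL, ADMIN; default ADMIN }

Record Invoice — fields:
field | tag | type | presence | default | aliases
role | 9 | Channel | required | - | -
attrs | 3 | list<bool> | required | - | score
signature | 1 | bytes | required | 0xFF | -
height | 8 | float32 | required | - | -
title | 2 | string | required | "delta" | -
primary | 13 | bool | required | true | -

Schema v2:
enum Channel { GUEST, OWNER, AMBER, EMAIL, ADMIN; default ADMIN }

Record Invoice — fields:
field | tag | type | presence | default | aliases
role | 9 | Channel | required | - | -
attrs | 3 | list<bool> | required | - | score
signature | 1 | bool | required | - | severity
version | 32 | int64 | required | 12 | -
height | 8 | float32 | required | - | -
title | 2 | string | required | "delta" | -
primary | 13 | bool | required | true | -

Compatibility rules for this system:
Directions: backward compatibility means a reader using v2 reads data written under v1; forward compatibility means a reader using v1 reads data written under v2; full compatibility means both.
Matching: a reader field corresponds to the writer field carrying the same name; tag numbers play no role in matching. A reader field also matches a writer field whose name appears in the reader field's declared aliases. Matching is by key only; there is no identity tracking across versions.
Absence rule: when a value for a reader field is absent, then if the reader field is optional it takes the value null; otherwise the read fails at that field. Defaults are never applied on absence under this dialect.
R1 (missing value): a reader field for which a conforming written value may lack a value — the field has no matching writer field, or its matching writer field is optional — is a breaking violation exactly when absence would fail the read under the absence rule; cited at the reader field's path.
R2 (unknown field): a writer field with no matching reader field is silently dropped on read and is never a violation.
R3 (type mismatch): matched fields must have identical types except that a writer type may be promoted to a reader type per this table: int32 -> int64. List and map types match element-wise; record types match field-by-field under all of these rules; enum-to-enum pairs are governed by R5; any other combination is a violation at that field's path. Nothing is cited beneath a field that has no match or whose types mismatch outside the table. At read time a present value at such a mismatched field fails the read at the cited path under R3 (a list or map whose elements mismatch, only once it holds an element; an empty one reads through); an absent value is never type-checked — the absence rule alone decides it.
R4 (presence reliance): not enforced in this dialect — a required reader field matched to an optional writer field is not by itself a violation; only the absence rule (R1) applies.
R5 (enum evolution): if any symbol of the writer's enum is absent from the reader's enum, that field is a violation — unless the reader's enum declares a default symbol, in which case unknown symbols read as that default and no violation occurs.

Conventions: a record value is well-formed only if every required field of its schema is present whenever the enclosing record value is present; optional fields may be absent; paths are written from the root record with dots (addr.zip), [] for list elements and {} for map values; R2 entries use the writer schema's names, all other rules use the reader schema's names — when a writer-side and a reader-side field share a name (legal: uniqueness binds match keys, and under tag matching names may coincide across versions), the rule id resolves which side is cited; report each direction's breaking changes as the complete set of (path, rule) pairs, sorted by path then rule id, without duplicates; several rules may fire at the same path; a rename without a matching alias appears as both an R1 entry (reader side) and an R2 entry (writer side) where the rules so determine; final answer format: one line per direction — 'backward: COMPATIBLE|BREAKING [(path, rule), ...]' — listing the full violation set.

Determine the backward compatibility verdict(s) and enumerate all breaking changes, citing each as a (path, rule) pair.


in Invoice below, arrows point writer -> reader
backward for Invoice (reader v2, writer v1):
  role: paired with writer role (Channel -> Channel; writer required)
  attrs: paired with writer attrs (list<bool> -> list<bool>; writer required)
  signature: paired with writer signature (bytes -> bool; writer required)
  version: no writer match
  height: paired with writer height (float32 -> float32; writer required)
  title: paired with writer title (string -> string; writer required)
  primary: paired with writer primary (bool -> bool; writer required)
  violation R3 at signature
  violation R1 at version
  backward on Invoice therefore BREAKING (2)

backward: BREAKING [(signature, R3), (version, R1)]


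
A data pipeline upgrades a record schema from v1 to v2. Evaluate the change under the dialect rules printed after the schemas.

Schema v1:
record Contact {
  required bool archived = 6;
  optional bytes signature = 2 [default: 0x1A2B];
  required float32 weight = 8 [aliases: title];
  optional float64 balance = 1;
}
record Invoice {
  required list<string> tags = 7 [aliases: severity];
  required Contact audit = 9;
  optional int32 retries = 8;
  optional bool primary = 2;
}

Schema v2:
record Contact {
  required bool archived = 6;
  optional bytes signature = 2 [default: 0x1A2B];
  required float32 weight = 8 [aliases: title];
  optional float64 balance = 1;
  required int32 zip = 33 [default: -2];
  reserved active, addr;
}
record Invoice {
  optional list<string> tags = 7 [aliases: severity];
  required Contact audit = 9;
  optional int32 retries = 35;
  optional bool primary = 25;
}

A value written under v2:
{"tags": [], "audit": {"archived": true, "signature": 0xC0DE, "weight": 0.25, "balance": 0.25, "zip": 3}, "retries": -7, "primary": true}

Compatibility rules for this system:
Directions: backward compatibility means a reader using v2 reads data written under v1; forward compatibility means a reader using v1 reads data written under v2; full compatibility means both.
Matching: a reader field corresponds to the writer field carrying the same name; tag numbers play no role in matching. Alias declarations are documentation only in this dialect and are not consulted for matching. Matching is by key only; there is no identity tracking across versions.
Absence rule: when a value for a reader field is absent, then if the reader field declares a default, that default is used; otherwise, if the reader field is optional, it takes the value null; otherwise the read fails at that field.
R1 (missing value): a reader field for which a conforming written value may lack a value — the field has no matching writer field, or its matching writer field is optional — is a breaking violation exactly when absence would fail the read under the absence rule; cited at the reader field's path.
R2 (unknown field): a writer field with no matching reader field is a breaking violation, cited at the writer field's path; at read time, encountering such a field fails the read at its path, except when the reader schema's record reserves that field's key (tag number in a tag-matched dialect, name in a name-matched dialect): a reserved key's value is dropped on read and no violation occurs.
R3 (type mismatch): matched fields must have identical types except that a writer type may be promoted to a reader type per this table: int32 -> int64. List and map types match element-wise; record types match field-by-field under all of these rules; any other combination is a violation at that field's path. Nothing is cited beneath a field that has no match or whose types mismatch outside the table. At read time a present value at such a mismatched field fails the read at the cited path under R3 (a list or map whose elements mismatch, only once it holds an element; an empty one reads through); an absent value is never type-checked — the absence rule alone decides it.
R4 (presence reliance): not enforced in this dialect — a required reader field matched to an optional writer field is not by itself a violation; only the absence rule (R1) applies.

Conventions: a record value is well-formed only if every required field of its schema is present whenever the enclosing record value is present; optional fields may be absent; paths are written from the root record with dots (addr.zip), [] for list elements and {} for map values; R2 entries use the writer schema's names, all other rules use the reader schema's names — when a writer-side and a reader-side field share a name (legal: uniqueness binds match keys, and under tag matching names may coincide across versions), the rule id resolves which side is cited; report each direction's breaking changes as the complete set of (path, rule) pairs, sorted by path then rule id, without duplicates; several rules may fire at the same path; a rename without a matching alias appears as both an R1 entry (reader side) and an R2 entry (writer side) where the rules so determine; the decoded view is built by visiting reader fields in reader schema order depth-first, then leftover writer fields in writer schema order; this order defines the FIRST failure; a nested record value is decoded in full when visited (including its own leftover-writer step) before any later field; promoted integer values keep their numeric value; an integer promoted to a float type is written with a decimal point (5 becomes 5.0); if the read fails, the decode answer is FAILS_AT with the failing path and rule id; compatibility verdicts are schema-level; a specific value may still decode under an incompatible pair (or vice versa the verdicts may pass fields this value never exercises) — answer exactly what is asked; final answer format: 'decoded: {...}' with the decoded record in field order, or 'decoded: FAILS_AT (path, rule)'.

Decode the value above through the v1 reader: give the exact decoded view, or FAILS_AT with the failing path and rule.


decoded: FAILS_AT (audit.zip, R2)

the writer's type comes first in each Invoice pair
decode walk for Invoice under reader schema v1:
  tags := []
  audit.archived := true
  audit.signature := 0xC0DE
  audit.weight := 0.25
  audit.balance := 0.25
  read fails at audit.zip under R2 (unknown field)
  => FAILS_AT (audit.zip, R2)
diffs on Invoice not affecting the asked answer:
  field tags in record Invoice: required changed to optional -> a verdict-level change on Invoice — the shown value reads the same
  field primary in record Invoice: tag 2 changed to 25 -> inert under this dialect — no rule fires on Invoice and the result does not move
  field retries in record Invoice: tag 8 changed to 35 -> inert under this dialect — no rule fires on Invoice and the result does not move


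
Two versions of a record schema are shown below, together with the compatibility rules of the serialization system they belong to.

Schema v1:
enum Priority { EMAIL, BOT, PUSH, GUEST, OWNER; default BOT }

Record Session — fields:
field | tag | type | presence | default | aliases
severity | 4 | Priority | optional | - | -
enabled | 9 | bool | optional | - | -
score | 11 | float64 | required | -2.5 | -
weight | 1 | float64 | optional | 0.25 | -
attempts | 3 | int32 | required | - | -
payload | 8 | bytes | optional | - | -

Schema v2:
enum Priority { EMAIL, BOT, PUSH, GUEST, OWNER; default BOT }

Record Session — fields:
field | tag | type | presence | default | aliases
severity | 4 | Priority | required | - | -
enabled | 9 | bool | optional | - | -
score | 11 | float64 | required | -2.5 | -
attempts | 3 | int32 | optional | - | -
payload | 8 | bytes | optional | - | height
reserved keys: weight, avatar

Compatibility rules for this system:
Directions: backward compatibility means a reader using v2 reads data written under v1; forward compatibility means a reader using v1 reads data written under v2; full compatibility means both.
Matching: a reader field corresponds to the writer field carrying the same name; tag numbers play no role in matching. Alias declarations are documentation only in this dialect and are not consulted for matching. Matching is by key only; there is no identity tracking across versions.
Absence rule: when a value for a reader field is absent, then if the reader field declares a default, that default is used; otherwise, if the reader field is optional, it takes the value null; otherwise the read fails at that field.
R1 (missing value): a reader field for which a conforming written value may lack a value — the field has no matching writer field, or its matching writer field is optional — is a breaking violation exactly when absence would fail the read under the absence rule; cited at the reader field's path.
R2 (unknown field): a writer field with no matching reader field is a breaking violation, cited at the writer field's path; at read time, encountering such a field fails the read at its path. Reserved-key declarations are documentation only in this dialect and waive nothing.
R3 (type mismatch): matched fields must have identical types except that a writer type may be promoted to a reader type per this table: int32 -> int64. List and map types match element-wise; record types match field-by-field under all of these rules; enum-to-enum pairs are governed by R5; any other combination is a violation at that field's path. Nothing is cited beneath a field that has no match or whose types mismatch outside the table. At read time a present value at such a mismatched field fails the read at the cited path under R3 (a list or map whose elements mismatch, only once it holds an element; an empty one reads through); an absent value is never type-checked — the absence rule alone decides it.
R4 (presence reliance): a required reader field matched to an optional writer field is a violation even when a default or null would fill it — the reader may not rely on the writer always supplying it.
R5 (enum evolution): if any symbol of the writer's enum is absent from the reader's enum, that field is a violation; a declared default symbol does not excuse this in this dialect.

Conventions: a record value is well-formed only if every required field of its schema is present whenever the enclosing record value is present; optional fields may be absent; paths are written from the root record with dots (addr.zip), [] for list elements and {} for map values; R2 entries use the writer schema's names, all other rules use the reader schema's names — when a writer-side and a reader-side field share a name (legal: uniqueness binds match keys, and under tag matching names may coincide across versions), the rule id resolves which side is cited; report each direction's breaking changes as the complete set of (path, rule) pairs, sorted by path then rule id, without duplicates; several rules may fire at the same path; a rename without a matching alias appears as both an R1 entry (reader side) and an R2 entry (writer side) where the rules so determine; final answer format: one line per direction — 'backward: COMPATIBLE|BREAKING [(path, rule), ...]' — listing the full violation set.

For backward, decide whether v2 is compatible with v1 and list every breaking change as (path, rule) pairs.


backward: BREAKING [(severity, R1), (severity, R4), (weight, R2)]

arrows below run writer -> reader for Session
backward pass over Session, reader schema v2, writer schema v1:
  severity: Priority -> Priority, writer optional; from severity
  enabled: bool -> bool, writer optional; from enabled
  score: float64 -> float64, writer required; from score
  attempts: int32 -> int32, writer required; from attempts
  payload: bytes -> bytes, writer optional; from payload
  writer field weight has no reader counterpart
  rule R1 violated at severity
  rule R4 violated at severity
  rule R2 violated at weight
  => backward: BREAKING (3)
remaining Session differences; none change what is asked:
  field attempts in record Session: required changed to optional -> its effect on Session is confined to the forward direction, not asked


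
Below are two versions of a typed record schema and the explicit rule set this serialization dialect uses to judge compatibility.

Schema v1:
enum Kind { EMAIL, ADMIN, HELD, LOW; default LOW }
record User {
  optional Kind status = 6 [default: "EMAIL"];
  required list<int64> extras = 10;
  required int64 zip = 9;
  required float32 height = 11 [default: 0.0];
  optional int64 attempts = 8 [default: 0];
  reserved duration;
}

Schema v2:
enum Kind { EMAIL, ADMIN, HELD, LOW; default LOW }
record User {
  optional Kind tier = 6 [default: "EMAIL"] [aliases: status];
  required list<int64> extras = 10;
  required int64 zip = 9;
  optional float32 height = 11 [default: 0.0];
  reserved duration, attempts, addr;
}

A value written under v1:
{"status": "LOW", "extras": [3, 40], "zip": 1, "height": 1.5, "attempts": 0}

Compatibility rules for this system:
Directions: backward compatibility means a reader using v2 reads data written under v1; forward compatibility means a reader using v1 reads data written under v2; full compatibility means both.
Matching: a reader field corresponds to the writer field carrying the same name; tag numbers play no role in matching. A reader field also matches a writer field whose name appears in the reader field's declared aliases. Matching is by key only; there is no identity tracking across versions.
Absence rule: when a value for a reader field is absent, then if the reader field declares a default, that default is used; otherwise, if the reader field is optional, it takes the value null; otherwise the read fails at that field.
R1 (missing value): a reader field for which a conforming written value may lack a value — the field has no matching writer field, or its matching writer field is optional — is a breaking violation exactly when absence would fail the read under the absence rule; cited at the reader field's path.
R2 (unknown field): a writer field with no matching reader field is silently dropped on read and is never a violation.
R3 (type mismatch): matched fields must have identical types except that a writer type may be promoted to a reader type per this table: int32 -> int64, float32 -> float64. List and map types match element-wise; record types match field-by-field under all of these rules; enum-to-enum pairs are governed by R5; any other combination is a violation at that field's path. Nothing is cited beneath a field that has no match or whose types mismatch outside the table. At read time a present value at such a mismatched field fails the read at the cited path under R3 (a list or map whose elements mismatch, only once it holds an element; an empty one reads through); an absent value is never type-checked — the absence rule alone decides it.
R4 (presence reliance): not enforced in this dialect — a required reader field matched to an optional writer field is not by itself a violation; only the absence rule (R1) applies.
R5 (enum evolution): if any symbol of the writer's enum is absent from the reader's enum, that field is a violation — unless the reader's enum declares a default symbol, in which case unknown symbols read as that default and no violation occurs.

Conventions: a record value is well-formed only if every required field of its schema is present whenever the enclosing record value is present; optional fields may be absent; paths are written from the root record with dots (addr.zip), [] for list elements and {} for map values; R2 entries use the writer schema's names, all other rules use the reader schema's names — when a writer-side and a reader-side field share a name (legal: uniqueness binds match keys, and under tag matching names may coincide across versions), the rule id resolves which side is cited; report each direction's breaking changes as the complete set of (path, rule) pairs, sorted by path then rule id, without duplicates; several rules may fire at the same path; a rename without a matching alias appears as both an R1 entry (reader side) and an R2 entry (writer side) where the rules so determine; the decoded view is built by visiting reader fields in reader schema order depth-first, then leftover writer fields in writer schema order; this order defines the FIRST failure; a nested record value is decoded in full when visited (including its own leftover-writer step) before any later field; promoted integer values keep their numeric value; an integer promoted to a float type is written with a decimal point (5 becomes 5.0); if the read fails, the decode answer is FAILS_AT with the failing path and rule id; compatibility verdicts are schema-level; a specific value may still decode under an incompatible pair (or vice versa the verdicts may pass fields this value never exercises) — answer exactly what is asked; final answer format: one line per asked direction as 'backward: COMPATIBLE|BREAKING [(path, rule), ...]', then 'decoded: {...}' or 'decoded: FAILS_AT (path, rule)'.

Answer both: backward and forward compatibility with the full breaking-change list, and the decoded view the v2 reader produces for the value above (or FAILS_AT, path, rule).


backward: COMPATIBLE []; forward: COMPATIBLE []; decoded: {"tier": "LOW", "extras": [3, 40], "zip": 1, "height": 1.5}

arrows below run writer -> reader for User
backward on User — v2 reading data written by v1:
  tier: Kind -> Kind, writer optional; from status
  extras: list<int64> -> list<int64>, writer required; from extras
  zip: int64 -> int64, writer required; from zip
  height: float32 -> float32, writer required; from height
  writer field attempts has no reader counterpart
  => backward verdict for User: COMPATIBLE, no violations
forward on User — v1 reading data written by v2:
  status: no writer match
  extras: list<int64> -> list<int64>, writer required; from extras
  zip: int64 -> int64, writer required; from zip
  height: float32 -> float32, writer optional; from height
  attempts: no writer match
  writer field tier has no reader counterpart
  => forward verdict for User: COMPATIBLE, no violations
decode (reader v2):
  tier := "LOW" (from writer status)
  extras := [3, 40]
  zip := 1
  height := 1.5
  writer attempts: unknown -> dropped
  => decoded: {"tier": "LOW", "extras": [3, 40], "zip": 1, "height": 1.5}


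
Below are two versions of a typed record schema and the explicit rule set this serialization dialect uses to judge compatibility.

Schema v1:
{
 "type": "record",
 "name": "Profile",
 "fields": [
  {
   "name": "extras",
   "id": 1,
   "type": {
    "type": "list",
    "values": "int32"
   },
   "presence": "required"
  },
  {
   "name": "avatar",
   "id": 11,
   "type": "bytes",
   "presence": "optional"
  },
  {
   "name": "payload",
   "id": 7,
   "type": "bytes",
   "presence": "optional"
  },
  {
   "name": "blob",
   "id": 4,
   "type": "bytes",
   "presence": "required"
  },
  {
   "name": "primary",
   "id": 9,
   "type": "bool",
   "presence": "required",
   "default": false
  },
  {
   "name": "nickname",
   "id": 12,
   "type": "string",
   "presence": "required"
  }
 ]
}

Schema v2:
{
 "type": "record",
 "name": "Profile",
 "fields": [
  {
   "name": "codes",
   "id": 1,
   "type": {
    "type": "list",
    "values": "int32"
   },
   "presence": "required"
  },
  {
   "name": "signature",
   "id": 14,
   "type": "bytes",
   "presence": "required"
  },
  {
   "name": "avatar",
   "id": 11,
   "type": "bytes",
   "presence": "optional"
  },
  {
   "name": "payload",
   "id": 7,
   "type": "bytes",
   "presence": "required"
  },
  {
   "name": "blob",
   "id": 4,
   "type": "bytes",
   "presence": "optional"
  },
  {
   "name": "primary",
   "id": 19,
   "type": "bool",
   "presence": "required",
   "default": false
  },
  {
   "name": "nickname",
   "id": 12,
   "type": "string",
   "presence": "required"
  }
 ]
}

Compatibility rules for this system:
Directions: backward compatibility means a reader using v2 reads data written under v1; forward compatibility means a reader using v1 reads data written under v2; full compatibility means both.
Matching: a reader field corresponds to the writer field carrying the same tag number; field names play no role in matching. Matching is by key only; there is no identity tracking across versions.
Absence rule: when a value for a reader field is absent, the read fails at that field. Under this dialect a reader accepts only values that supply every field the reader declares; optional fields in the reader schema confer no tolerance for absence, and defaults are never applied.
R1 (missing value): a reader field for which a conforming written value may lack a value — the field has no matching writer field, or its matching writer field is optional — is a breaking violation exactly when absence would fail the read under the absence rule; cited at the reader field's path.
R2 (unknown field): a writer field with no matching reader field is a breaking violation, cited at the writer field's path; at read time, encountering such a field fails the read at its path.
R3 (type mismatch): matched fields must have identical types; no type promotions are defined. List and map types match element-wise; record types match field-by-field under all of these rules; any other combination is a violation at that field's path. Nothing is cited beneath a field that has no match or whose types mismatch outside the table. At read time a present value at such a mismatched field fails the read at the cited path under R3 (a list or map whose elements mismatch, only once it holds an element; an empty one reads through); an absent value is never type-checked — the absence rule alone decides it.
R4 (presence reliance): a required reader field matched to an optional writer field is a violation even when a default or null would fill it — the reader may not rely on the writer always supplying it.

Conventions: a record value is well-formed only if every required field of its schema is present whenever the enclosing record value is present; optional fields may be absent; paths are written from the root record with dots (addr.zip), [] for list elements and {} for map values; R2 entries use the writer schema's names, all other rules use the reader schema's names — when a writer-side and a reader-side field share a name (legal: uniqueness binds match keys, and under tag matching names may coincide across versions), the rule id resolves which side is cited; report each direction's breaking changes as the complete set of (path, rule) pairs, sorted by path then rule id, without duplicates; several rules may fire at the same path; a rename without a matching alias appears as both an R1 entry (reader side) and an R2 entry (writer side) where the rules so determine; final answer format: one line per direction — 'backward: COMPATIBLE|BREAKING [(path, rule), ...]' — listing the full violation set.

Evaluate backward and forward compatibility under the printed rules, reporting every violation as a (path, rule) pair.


each type pair in Profile: writer, then reader
backward on Profile — v2 reading data written by v1:
  codes: paired with writer extras (list<int32> -> list<int32>; writer required)
  signature: no writer-side match
  avatar: paired with writer avatar (bytes -> bytes; writer optional)
  payload: paired with writer payload (bytes -> bytes; writer optional)
  blob: paired with writer blob (bytes -> bytes; writer required)
  primary: no writer-side match
  nickname: paired with writer nickname (string -> string; writer required)
  writer field primary has no reader counterpart
  R1 fires at avatar
  R1 fires at payload
  R4 fires at payload
  R1 fires at primary
  R2 fires at primary
  R1 fires at signature
  => backward verdict for Profile: BREAKING, 6 violation(s)
forward on Profile — v1 reading data written by v2:
  extras: paired with writer codes (list<int32> -> list<int32>; writer required)
  avatar: paired with writer avatar (bytes -> bytes; writer optional)
  payload: paired with writer payload (bytes -> bytes; writer required)
  blob: paired with writer blob (bytes -> bytes; writer optional)
  primary: no writer-side match
  nickname: paired with writer nickname (string -> string; writer required)
  writer field signature has no reader counterpart
  writer field primary has no reader counterpart
  R1 fires at avatar
  R1 fires at blob
  R4 fires at blob
  R1 fires at primary
  R2 fires at primary
  R2 fires at signature
  => forward verdict for Profile: BREAKING, 6 violation(s)

backward: BREAKING [(avatar, R1), (payload, R1), (payload, R4), (primary, R1), (primary, R2), (signature, R1)]; forward: BREAKING [(avatar, R1), (blob, R1), (blob, R4), (primary, R1), (primary, R2), (signature, R2)]


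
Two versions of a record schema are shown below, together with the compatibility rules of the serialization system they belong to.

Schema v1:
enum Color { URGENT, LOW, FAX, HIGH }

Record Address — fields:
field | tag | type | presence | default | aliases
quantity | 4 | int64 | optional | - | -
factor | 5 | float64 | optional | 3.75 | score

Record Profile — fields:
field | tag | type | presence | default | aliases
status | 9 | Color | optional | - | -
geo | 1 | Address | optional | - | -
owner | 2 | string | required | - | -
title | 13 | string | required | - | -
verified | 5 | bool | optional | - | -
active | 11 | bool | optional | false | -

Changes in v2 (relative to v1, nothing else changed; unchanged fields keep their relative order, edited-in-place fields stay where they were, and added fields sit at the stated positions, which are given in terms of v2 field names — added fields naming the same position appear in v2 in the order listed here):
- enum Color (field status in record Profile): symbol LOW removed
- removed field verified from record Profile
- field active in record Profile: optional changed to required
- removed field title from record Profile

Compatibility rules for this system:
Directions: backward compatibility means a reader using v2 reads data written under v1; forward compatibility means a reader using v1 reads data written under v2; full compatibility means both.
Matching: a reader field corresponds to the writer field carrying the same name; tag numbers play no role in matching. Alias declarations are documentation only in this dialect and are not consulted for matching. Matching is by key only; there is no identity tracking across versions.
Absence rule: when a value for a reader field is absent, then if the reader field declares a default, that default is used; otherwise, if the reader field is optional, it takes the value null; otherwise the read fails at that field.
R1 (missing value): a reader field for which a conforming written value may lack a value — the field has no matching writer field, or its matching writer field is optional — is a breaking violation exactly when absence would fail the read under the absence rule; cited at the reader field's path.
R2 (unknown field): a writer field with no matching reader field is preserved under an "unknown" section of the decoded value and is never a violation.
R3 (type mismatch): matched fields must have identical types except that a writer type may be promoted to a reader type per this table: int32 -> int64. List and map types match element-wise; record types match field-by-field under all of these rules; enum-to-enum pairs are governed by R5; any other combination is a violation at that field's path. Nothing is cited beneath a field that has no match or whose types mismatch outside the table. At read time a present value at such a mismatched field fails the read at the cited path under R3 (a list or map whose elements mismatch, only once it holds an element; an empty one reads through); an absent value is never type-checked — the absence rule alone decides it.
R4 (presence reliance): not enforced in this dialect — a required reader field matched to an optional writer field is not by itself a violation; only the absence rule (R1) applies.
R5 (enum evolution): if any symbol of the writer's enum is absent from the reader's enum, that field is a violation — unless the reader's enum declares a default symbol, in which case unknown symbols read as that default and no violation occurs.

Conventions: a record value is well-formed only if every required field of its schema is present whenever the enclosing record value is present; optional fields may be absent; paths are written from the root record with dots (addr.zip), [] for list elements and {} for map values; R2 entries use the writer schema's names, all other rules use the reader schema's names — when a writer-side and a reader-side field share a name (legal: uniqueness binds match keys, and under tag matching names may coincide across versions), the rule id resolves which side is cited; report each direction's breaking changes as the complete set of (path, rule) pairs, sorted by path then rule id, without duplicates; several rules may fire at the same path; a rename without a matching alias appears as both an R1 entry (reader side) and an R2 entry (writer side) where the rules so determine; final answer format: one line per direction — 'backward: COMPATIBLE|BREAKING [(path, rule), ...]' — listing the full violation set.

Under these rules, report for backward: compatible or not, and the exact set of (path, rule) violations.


backward: BREAKING [(status, R5)]

in Profile below, arrows point writer -> reader
backward pass over Profile, reader schema v2, writer schema v1:
  writer optional, Color -> Color: reader status maps from writer status
  writer optional, Address -> Address: reader geo maps from writer geo
  writer required, string -> string: reader owner maps from writer owner
  writer optional, bool -> bool: reader active maps from writer active
  writer title: unknown to reader
  writer verified: unknown to reader
  writer optional, int64 -> int64: reader geo.quantity maps from writer geo.quantity
  writer optional, float64 -> float64: reader geo.factor maps from writer geo.factor
  rule R5 violated at status
  backward on Profile therefore BREAKING (1)
checking off the Profile differences that do not matter here:
  removed field verified from record Profile -> fires no rule on Profile, leaving the asked answer as it is
  field active in record Profile: optional changed to required -> fires no rule on Profile, leaving the asked answer as it is
  removed field title from record Profile -> matters only for Profile's forward compatibility — outside the asked direction


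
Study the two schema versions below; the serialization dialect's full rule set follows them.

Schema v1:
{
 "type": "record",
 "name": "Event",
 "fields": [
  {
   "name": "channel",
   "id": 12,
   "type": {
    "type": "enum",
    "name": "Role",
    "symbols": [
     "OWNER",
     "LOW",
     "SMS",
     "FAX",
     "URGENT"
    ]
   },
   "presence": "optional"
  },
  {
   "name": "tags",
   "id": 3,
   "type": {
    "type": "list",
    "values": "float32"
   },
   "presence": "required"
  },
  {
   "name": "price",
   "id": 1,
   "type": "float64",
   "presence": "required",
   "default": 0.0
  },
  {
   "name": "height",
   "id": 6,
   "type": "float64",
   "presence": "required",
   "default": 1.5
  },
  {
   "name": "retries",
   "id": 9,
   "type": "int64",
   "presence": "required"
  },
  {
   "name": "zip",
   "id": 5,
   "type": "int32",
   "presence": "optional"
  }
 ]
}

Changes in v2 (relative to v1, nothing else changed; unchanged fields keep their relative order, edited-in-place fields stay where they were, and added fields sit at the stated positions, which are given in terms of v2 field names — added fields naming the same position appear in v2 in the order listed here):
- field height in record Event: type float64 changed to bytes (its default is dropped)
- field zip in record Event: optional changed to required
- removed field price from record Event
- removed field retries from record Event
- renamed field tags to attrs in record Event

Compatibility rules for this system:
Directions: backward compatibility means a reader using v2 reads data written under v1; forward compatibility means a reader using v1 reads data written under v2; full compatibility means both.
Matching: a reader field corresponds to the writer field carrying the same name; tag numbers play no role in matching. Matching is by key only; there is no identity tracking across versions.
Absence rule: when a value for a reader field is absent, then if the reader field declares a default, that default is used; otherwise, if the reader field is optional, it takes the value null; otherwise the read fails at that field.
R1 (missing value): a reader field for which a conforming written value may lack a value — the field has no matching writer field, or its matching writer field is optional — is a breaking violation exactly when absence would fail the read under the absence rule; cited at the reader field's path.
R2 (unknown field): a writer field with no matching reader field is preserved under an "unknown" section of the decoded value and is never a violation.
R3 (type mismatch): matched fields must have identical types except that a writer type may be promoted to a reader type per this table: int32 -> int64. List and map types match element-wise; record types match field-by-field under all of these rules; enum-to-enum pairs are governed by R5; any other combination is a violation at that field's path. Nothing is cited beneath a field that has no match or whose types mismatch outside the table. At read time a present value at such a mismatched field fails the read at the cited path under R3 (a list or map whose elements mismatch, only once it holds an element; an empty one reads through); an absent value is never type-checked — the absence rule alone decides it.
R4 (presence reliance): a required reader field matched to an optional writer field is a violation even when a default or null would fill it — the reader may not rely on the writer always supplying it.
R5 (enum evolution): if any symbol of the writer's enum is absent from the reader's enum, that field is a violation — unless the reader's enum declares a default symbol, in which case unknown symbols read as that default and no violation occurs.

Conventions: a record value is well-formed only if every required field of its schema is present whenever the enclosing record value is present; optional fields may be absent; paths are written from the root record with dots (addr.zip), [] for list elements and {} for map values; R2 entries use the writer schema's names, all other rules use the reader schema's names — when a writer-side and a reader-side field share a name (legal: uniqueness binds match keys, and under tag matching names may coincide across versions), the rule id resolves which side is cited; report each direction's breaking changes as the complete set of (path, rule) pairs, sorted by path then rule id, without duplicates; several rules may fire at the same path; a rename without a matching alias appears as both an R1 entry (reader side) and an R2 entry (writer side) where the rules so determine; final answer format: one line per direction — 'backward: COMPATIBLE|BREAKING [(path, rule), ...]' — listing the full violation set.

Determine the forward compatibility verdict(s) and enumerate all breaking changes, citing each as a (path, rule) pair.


each type pair in Event: writer, then reader
forward on Event — v1 reading data written by v2:
  channel: Role -> Role, writer optional; from channel
  tags: no writer match
  price: no writer match
  height: bytes -> float64, writer required; from height
  retries: no writer match
  zip: int32 -> int32, writer required; from zip
  writer field attrs has no reader counterpart
  breaking: (height, R3)
  breaking: (retries, R1)
  breaking: (tags, R1)
  => 3 violation(s): forward is BREAKING for Event
the rest of the Event diff is inert for this question:
  field zip in record Event: optional changed to required -> its effect on Event is confined to the backward direction, not asked
  removed field price from record Event -> inert for the asked Event verdict: nothing fires

forward: BREAKING [(height, R3), (retries, R1), (tags, R1)]


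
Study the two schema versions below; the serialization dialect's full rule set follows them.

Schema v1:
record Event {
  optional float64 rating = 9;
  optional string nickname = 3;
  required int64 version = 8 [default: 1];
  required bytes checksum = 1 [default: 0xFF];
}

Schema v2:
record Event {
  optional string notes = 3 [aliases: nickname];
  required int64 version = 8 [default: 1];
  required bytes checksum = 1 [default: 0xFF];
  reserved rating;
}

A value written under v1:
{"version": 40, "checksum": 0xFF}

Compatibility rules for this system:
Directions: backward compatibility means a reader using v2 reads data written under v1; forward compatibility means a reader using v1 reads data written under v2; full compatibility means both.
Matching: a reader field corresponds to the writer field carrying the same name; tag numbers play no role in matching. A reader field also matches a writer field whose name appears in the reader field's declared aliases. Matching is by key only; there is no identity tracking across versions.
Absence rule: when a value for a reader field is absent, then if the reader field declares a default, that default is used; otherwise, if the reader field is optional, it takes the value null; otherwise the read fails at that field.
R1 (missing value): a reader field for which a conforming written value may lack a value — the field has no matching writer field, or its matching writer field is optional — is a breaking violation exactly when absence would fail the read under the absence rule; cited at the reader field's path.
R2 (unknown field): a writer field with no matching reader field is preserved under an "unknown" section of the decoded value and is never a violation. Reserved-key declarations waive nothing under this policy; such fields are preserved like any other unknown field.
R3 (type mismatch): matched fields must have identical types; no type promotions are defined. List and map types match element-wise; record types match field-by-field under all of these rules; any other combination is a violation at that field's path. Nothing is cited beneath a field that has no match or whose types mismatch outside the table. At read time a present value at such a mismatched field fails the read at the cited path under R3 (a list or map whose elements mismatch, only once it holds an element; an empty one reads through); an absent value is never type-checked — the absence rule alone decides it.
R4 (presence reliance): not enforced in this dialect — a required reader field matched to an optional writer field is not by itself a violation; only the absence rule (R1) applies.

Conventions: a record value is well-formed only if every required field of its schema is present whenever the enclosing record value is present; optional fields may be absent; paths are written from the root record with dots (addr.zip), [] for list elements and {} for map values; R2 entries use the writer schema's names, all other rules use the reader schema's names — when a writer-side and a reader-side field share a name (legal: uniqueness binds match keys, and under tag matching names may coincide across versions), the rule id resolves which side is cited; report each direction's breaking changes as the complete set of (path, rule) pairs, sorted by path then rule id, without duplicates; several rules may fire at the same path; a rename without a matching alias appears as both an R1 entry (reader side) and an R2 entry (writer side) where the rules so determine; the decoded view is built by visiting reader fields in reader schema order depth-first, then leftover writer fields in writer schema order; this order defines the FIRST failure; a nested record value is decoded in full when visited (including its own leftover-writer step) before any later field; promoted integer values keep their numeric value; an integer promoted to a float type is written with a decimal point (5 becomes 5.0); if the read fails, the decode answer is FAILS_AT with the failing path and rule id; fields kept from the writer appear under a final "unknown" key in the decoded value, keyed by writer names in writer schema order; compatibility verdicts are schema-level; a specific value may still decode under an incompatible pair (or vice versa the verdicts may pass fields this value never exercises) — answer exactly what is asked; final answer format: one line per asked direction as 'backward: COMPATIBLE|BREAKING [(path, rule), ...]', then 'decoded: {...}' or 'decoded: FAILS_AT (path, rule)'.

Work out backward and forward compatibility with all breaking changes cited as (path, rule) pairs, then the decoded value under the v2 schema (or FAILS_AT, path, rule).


backward: COMPATIBLE []; forward: COMPATIBLE []; decoded: {"notes": null, "version": 40, "checksum": 0xFF}

each type pair in Event: writer, then reader
backward analysis of Event with v2 as reader and v1 as writer:
  writer optional, string -> string: reader notes maps from writer nickname
  writer required, int64 -> int64: reader version maps from writer version
  writer required, bytes -> bytes: reader checksum maps from writer checksum
  leftover writer field: rating
  => no violations; backward on Event: COMPATIBLE
forward analysis of Event with v1 as reader and v2 as writer:
  rating: no writer-side match
  nickname: no writer-side match
  writer required, int64 -> int64: reader version maps from writer version
  writer required, bytes -> bytes: reader checksum maps from writer checksum
  leftover writer field: notes
  => no violations; forward on Event: COMPATIBLE
migrating the Event value to v2:
  notes := null (absent, optional -> null)
  version := 40
  checksum := 0xFF
  => decoded: {"notes": null, "version": 40, "checksum": 0xFF}
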